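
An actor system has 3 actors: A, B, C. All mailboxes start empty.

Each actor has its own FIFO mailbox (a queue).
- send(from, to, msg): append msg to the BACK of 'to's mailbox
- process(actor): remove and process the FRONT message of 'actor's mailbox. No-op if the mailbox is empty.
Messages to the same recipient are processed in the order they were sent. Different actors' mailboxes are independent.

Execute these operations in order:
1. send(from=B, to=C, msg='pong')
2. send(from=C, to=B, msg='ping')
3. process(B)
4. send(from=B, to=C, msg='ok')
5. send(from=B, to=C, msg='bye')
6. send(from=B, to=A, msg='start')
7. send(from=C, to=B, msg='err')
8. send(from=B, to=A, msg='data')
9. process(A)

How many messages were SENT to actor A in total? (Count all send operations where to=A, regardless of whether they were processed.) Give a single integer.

Answer: 2

Derivation:
After 1 (send(from=B, to=C, msg='pong')): A:[] B:[] C:[pong]
After 2 (send(from=C, to=B, msg='ping')): A:[] B:[ping] C:[pong]
After 3 (process(B)): A:[] B:[] C:[pong]
After 4 (send(from=B, to=C, msg='ok')): A:[] B:[] C:[pong,ok]
After 5 (send(from=B, to=C, msg='bye')): A:[] B:[] C:[pong,ok,bye]
After 6 (send(from=B, to=A, msg='start')): A:[start] B:[] C:[pong,ok,bye]
After 7 (send(from=C, to=B, msg='err')): A:[start] B:[err] C:[pong,ok,bye]
After 8 (send(from=B, to=A, msg='data')): A:[start,data] B:[err] C:[pong,ok,bye]
After 9 (process(A)): A:[data] B:[err] C:[pong,ok,bye]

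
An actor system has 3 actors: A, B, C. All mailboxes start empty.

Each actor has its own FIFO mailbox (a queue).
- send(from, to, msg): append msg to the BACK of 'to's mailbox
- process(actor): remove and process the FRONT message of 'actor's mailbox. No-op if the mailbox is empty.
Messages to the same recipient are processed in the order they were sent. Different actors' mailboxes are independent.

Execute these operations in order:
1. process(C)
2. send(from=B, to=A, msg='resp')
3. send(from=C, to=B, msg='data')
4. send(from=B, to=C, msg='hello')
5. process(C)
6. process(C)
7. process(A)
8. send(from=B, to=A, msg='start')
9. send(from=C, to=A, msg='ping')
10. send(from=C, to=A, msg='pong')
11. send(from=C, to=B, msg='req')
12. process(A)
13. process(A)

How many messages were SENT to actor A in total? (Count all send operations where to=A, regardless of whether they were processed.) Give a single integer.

Answer: 4

Derivation:
After 1 (process(C)): A:[] B:[] C:[]
After 2 (send(from=B, to=A, msg='resp')): A:[resp] B:[] C:[]
After 3 (send(from=C, to=B, msg='data')): A:[resp] B:[data] C:[]
After 4 (send(from=B, to=C, msg='hello')): A:[resp] B:[data] C:[hello]
After 5 (process(C)): A:[resp] B:[data] C:[]
After 6 (process(C)): A:[resp] B:[data] C:[]
After 7 (process(A)): A:[] B:[data] C:[]
After 8 (send(from=B, to=A, msg='start')): A:[start] B:[data] C:[]
After 9 (send(from=C, to=A, msg='ping')): A:[start,ping] B:[data] C:[]
After 10 (send(from=C, to=A, msg='pong')): A:[start,ping,pong] B:[data] C:[]
After 11 (send(from=C, to=B, msg='req')): A:[start,ping,pong] B:[data,req] C:[]
After 12 (process(A)): A:[ping,pong] B:[data,req] C:[]
After 13 (process(A)): A:[pong] B:[data,req] C:[]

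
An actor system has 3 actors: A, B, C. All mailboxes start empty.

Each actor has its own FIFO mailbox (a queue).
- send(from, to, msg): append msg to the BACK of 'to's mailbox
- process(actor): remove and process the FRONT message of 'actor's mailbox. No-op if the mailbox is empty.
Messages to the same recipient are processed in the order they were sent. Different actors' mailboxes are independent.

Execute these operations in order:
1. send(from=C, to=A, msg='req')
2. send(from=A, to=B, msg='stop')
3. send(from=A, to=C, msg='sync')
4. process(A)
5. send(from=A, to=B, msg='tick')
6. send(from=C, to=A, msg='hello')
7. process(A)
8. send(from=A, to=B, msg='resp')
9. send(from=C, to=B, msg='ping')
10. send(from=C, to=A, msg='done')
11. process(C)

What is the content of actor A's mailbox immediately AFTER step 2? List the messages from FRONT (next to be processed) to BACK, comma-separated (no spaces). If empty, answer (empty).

After 1 (send(from=C, to=A, msg='req')): A:[req] B:[] C:[]
After 2 (send(from=A, to=B, msg='stop')): A:[req] B:[stop] C:[]

req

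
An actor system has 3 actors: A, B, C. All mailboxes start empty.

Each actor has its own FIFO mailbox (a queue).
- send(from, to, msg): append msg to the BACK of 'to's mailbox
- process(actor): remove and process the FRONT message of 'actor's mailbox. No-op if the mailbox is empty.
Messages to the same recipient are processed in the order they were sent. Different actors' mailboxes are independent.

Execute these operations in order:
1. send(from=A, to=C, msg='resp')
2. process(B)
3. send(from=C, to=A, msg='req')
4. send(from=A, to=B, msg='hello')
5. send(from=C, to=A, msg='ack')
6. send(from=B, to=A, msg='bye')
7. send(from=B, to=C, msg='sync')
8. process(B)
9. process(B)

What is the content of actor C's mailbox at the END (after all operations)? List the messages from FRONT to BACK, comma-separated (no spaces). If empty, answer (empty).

After 1 (send(from=A, to=C, msg='resp')): A:[] B:[] C:[resp]
After 2 (process(B)): A:[] B:[] C:[resp]
After 3 (send(from=C, to=A, msg='req')): A:[req] B:[] C:[resp]
After 4 (send(from=A, to=B, msg='hello')): A:[req] B:[hello] C:[resp]
After 5 (send(from=C, to=A, msg='ack')): A:[req,ack] B:[hello] C:[resp]
After 6 (send(from=B, to=A, msg='bye')): A:[req,ack,bye] B:[hello] C:[resp]
After 7 (send(from=B, to=C, msg='sync')): A:[req,ack,bye] B:[hello] C:[resp,sync]
After 8 (process(B)): A:[req,ack,bye] B:[] C:[resp,sync]
After 9 (process(B)): A:[req,ack,bye] B:[] C:[resp,sync]

Answer: resp,sync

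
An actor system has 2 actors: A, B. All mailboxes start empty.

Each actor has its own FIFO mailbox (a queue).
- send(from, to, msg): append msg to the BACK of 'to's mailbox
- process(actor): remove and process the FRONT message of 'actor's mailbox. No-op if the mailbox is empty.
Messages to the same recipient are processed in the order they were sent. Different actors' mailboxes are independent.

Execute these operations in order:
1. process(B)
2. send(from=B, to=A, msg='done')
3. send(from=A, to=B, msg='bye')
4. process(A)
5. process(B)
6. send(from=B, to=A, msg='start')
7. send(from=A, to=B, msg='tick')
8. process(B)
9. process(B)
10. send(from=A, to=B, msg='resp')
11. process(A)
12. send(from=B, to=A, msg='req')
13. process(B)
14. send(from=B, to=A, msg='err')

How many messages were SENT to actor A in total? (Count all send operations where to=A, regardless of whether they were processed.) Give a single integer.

After 1 (process(B)): A:[] B:[]
After 2 (send(from=B, to=A, msg='done')): A:[done] B:[]
After 3 (send(from=A, to=B, msg='bye')): A:[done] B:[bye]
After 4 (process(A)): A:[] B:[bye]
After 5 (process(B)): A:[] B:[]
After 6 (send(from=B, to=A, msg='start')): A:[start] B:[]
After 7 (send(from=A, to=B, msg='tick')): A:[start] B:[tick]
After 8 (process(B)): A:[start] B:[]
After 9 (process(B)): A:[start] B:[]
After 10 (send(from=A, to=B, msg='resp')): A:[start] B:[resp]
After 11 (process(A)): A:[] B:[resp]
After 12 (send(from=B, to=A, msg='req')): A:[req] B:[resp]
After 13 (process(B)): A:[req] B:[]
After 14 (send(from=B, to=A, msg='err')): A:[req,err] B:[]

Answer: 4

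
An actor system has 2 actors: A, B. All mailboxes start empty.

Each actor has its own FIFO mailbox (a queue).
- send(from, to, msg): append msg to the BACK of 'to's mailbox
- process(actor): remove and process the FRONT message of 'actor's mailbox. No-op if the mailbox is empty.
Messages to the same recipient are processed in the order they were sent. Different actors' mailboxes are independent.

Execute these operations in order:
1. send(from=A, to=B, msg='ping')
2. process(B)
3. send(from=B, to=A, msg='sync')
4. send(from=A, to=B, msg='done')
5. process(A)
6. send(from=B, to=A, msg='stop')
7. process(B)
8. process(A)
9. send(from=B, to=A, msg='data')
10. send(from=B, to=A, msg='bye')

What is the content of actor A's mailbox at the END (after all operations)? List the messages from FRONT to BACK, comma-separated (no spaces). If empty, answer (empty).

After 1 (send(from=A, to=B, msg='ping')): A:[] B:[ping]
After 2 (process(B)): A:[] B:[]
After 3 (send(from=B, to=A, msg='sync')): A:[sync] B:[]
After 4 (send(from=A, to=B, msg='done')): A:[sync] B:[done]
After 5 (process(A)): A:[] B:[done]
After 6 (send(from=B, to=A, msg='stop')): A:[stop] B:[done]
After 7 (process(B)): A:[stop] B:[]
After 8 (process(A)): A:[] B:[]
After 9 (send(from=B, to=A, msg='data')): A:[data] B:[]
After 10 (send(from=B, to=A, msg='bye')): A:[data,bye] B:[]

Answer: data,bye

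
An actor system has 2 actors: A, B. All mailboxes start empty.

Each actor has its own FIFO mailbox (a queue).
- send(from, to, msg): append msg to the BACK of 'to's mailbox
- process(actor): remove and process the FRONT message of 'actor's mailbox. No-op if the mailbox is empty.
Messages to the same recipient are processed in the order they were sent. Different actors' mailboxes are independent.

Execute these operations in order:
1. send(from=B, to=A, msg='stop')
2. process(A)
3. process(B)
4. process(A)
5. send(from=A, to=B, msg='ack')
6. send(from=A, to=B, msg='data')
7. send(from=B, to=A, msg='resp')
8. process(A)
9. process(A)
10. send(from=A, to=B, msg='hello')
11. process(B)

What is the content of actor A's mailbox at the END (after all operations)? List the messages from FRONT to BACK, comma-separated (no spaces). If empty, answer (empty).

Answer: (empty)

Derivation:
After 1 (send(from=B, to=A, msg='stop')): A:[stop] B:[]
After 2 (process(A)): A:[] B:[]
After 3 (process(B)): A:[] B:[]
After 4 (process(A)): A:[] B:[]
After 5 (send(from=A, to=B, msg='ack')): A:[] B:[ack]
After 6 (send(from=A, to=B, msg='data')): A:[] B:[ack,data]
After 7 (send(from=B, to=A, msg='resp')): A:[resp] B:[ack,data]
After 8 (process(A)): A:[] B:[ack,data]
After 9 (process(A)): A:[] B:[ack,data]
After 10 (send(from=A, to=B, msg='hello')): A:[] B:[ack,data,hello]
After 11 (process(B)): A:[] B:[data,hello]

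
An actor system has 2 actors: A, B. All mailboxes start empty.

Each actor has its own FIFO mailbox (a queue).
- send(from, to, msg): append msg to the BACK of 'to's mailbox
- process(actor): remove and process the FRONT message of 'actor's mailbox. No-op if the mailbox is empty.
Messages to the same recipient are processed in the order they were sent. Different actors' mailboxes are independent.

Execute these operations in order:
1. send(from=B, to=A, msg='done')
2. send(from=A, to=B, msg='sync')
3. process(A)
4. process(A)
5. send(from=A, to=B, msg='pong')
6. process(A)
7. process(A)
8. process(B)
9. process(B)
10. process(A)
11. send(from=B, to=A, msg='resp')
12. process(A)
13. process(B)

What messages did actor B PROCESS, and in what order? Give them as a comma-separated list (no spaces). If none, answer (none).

Answer: sync,pong

Derivation:
After 1 (send(from=B, to=A, msg='done')): A:[done] B:[]
After 2 (send(from=A, to=B, msg='sync')): A:[done] B:[sync]
After 3 (process(A)): A:[] B:[sync]
After 4 (process(A)): A:[] B:[sync]
After 5 (send(from=A, to=B, msg='pong')): A:[] B:[sync,pong]
After 6 (process(A)): A:[] B:[sync,pong]
After 7 (process(A)): A:[] B:[sync,pong]
After 8 (process(B)): A:[] B:[pong]
After 9 (process(B)): A:[] B:[]
After 10 (process(A)): A:[] B:[]
After 11 (send(from=B, to=A, msg='resp')): A:[resp] B:[]
After 12 (process(A)): A:[] B:[]
After 13 (process(B)): A:[] B:[]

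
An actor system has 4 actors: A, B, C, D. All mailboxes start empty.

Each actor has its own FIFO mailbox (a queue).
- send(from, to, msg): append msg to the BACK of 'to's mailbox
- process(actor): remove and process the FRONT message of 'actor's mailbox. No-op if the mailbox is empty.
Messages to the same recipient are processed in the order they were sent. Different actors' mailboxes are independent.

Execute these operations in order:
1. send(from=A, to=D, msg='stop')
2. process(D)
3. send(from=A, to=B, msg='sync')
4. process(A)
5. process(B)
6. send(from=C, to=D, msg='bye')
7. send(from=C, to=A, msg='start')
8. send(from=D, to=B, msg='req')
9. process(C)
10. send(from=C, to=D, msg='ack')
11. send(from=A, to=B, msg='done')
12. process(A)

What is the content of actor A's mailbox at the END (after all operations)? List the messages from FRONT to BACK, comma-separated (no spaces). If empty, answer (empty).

After 1 (send(from=A, to=D, msg='stop')): A:[] B:[] C:[] D:[stop]
After 2 (process(D)): A:[] B:[] C:[] D:[]
After 3 (send(from=A, to=B, msg='sync')): A:[] B:[sync] C:[] D:[]
After 4 (process(A)): A:[] B:[sync] C:[] D:[]
After 5 (process(B)): A:[] B:[] C:[] D:[]
After 6 (send(from=C, to=D, msg='bye')): A:[] B:[] C:[] D:[bye]
After 7 (send(from=C, to=A, msg='start')): A:[start] B:[] C:[] D:[bye]
After 8 (send(from=D, to=B, msg='req')): A:[start] B:[req] C:[] D:[bye]
After 9 (process(C)): A:[start] B:[req] C:[] D:[bye]
After 10 (send(from=C, to=D, msg='ack')): A:[start] B:[req] C:[] D:[bye,ack]
After 11 (send(from=A, to=B, msg='done')): A:[start] B:[req,done] C:[] D:[bye,ack]
After 12 (process(A)): A:[] B:[req,done] C:[] D:[bye,ack]

Answer: (empty)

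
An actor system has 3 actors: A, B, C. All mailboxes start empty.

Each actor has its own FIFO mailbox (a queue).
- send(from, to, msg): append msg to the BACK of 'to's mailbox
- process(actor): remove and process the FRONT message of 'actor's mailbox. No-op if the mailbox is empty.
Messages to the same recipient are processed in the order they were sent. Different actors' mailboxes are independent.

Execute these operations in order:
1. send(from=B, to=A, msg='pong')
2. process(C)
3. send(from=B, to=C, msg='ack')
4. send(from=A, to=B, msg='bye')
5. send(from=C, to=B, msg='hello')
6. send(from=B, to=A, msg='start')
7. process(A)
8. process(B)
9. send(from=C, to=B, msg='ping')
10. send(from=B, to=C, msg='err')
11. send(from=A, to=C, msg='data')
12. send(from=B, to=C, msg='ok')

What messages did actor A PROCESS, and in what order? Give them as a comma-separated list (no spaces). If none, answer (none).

Answer: pong

Derivation:
After 1 (send(from=B, to=A, msg='pong')): A:[pong] B:[] C:[]
After 2 (process(C)): A:[pong] B:[] C:[]
After 3 (send(from=B, to=C, msg='ack')): A:[pong] B:[] C:[ack]
After 4 (send(from=A, to=B, msg='bye')): A:[pong] B:[bye] C:[ack]
After 5 (send(from=C, to=B, msg='hello')): A:[pong] B:[bye,hello] C:[ack]
After 6 (send(from=B, to=A, msg='start')): A:[pong,start] B:[bye,hello] C:[ack]
After 7 (process(A)): A:[start] B:[bye,hello] C:[ack]
After 8 (process(B)): A:[start] B:[hello] C:[ack]
After 9 (send(from=C, to=B, msg='ping')): A:[start] B:[hello,ping] C:[ack]
After 10 (send(from=B, to=C, msg='err')): A:[start] B:[hello,ping] C:[ack,err]
After 11 (send(from=A, to=C, msg='data')): A:[start] B:[hello,ping] C:[ack,err,data]
After 12 (send(from=B, to=C, msg='ok')): A:[start] B:[hello,ping] C:[ack,err,data,ok]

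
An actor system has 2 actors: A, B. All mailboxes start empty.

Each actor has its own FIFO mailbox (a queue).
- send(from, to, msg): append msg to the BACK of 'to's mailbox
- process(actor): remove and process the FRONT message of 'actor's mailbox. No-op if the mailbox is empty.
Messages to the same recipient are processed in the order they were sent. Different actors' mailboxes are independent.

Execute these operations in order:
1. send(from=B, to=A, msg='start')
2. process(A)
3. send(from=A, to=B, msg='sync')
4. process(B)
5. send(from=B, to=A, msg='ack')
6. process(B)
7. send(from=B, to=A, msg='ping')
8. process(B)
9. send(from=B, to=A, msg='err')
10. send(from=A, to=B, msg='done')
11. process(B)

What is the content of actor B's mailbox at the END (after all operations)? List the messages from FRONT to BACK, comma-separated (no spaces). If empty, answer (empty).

Answer: (empty)

Derivation:
After 1 (send(from=B, to=A, msg='start')): A:[start] B:[]
After 2 (process(A)): A:[] B:[]
After 3 (send(from=A, to=B, msg='sync')): A:[] B:[sync]
After 4 (process(B)): A:[] B:[]
After 5 (send(from=B, to=A, msg='ack')): A:[ack] B:[]
After 6 (process(B)): A:[ack] B:[]
After 7 (send(from=B, to=A, msg='ping')): A:[ack,ping] B:[]
After 8 (process(B)): A:[ack,ping] B:[]
After 9 (send(from=B, to=A, msg='err')): A:[ack,ping,err] B:[]
After 10 (send(from=A, to=B, msg='done')): A:[ack,ping,err] B:[done]
After 11 (process(B)): A:[ack,ping,err] B:[]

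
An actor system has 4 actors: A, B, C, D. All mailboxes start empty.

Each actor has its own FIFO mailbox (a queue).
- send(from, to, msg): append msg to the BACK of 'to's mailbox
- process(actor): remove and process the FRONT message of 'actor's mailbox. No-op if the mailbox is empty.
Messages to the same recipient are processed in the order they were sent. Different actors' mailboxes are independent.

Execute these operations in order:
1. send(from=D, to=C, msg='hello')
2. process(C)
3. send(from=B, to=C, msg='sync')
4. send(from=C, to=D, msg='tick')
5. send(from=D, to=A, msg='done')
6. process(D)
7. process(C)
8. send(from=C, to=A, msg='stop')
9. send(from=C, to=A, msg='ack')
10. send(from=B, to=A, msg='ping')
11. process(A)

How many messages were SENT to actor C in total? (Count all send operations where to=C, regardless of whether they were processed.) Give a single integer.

Answer: 2

Derivation:
After 1 (send(from=D, to=C, msg='hello')): A:[] B:[] C:[hello] D:[]
After 2 (process(C)): A:[] B:[] C:[] D:[]
After 3 (send(from=B, to=C, msg='sync')): A:[] B:[] C:[sync] D:[]
After 4 (send(from=C, to=D, msg='tick')): A:[] B:[] C:[sync] D:[tick]
After 5 (send(from=D, to=A, msg='done')): A:[done] B:[] C:[sync] D:[tick]
After 6 (process(D)): A:[done] B:[] C:[sync] D:[]
After 7 (process(C)): A:[done] B:[] C:[] D:[]
After 8 (send(from=C, to=A, msg='stop')): A:[done,stop] B:[] C:[] D:[]
After 9 (send(from=C, to=A, msg='ack')): A:[done,stop,ack] B:[] C:[] D:[]
After 10 (send(from=B, to=A, msg='ping')): A:[done,stop,ack,ping] B:[] C:[] D:[]
After 11 (process(A)): A:[stop,ack,ping] B:[] C:[] D:[]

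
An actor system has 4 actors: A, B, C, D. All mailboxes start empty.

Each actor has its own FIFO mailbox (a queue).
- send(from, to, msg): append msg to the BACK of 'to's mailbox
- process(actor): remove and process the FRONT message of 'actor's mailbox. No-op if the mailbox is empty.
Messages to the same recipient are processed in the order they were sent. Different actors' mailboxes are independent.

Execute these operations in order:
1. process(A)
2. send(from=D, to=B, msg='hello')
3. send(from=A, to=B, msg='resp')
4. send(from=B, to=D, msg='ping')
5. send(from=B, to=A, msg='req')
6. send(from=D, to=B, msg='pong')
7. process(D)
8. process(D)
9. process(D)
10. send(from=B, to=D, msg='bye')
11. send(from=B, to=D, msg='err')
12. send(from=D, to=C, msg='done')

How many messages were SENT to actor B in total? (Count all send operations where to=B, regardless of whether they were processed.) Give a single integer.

After 1 (process(A)): A:[] B:[] C:[] D:[]
After 2 (send(from=D, to=B, msg='hello')): A:[] B:[hello] C:[] D:[]
After 3 (send(from=A, to=B, msg='resp')): A:[] B:[hello,resp] C:[] D:[]
After 4 (send(from=B, to=D, msg='ping')): A:[] B:[hello,resp] C:[] D:[ping]
After 5 (send(from=B, to=A, msg='req')): A:[req] B:[hello,resp] C:[] D:[ping]
After 6 (send(from=D, to=B, msg='pong')): A:[req] B:[hello,resp,pong] C:[] D:[ping]
After 7 (process(D)): A:[req] B:[hello,resp,pong] C:[] D:[]
After 8 (process(D)): A:[req] B:[hello,resp,pong] C:[] D:[]
After 9 (process(D)): A:[req] B:[hello,resp,pong] C:[] D:[]
After 10 (send(from=B, to=D, msg='bye')): A:[req] B:[hello,resp,pong] C:[] D:[bye]
After 11 (send(from=B, to=D, msg='err')): A:[req] B:[hello,resp,pong] C:[] D:[bye,err]
After 12 (send(from=D, to=C, msg='done')): A:[req] B:[hello,resp,pong] C:[done] D:[bye,err]

Answer: 3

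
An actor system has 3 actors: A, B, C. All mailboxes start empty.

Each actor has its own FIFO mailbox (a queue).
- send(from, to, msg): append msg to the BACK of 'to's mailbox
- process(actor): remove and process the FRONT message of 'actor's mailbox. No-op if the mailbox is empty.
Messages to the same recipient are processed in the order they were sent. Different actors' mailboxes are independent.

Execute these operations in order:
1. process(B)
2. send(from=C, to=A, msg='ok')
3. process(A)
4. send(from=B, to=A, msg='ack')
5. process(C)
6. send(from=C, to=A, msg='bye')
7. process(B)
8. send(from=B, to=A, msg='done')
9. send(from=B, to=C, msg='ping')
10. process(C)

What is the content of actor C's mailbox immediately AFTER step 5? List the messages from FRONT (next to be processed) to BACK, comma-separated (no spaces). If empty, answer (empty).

After 1 (process(B)): A:[] B:[] C:[]
After 2 (send(from=C, to=A, msg='ok')): A:[ok] B:[] C:[]
After 3 (process(A)): A:[] B:[] C:[]
After 4 (send(from=B, to=A, msg='ack')): A:[ack] B:[] C:[]
After 5 (process(C)): A:[ack] B:[] C:[]

(empty)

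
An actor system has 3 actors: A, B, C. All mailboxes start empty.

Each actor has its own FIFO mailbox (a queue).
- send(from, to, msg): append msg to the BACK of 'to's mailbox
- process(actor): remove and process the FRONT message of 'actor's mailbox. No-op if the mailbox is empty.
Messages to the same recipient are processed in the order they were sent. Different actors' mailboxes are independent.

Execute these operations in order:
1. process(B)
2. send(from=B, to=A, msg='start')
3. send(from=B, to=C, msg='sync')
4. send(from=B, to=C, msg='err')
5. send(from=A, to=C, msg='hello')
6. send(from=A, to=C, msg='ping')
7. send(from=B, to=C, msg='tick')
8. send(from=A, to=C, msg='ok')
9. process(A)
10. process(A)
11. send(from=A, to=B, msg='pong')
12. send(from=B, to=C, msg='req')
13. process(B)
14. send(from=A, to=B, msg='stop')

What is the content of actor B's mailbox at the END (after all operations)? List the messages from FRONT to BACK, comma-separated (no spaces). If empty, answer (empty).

After 1 (process(B)): A:[] B:[] C:[]
After 2 (send(from=B, to=A, msg='start')): A:[start] B:[] C:[]
After 3 (send(from=B, to=C, msg='sync')): A:[start] B:[] C:[sync]
After 4 (send(from=B, to=C, msg='err')): A:[start] B:[] C:[sync,err]
After 5 (send(from=A, to=C, msg='hello')): A:[start] B:[] C:[sync,err,hello]
After 6 (send(from=A, to=C, msg='ping')): A:[start] B:[] C:[sync,err,hello,ping]
After 7 (send(from=B, to=C, msg='tick')): A:[start] B:[] C:[sync,err,hello,ping,tick]
After 8 (send(from=A, to=C, msg='ok')): A:[start] B:[] C:[sync,err,hello,ping,tick,ok]
After 9 (process(A)): A:[] B:[] C:[sync,err,hello,ping,tick,ok]
After 10 (process(A)): A:[] B:[] C:[sync,err,hello,ping,tick,ok]
After 11 (send(from=A, to=B, msg='pong')): A:[] B:[pong] C:[sync,err,hello,ping,tick,ok]
After 12 (send(from=B, to=C, msg='req')): A:[] B:[pong] C:[sync,err,hello,ping,tick,ok,req]
After 13 (process(B)): A:[] B:[] C:[sync,err,hello,ping,tick,ok,req]
After 14 (send(from=A, to=B, msg='stop')): A:[] B:[stop] C:[sync,err,hello,ping,tick,ok,req]

Answer: stop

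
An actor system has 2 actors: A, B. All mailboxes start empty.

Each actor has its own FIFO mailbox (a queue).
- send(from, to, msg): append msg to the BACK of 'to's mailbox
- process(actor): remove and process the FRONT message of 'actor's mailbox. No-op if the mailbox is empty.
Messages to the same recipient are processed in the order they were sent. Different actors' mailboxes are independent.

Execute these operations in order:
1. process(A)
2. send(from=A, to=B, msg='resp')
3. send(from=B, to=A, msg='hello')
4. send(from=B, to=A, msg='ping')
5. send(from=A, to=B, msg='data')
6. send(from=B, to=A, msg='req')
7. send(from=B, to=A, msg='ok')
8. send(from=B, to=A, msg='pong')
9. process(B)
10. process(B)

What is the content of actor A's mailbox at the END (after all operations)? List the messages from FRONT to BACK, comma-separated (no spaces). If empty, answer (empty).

Answer: hello,ping,req,ok,pong

Derivation:
After 1 (process(A)): A:[] B:[]
After 2 (send(from=A, to=B, msg='resp')): A:[] B:[resp]
After 3 (send(from=B, to=A, msg='hello')): A:[hello] B:[resp]
After 4 (send(from=B, to=A, msg='ping')): A:[hello,ping] B:[resp]
After 5 (send(from=A, to=B, msg='data')): A:[hello,ping] B:[resp,data]
After 6 (send(from=B, to=A, msg='req')): A:[hello,ping,req] B:[resp,data]
After 7 (send(from=B, to=A, msg='ok')): A:[hello,ping,req,ok] B:[resp,data]
After 8 (send(from=B, to=A, msg='pong')): A:[hello,ping,req,ok,pong] B:[resp,data]
After 9 (process(B)): A:[hello,ping,req,ok,pong] B:[data]
After 10 (process(B)): A:[hello,ping,req,ok,pong] B:[]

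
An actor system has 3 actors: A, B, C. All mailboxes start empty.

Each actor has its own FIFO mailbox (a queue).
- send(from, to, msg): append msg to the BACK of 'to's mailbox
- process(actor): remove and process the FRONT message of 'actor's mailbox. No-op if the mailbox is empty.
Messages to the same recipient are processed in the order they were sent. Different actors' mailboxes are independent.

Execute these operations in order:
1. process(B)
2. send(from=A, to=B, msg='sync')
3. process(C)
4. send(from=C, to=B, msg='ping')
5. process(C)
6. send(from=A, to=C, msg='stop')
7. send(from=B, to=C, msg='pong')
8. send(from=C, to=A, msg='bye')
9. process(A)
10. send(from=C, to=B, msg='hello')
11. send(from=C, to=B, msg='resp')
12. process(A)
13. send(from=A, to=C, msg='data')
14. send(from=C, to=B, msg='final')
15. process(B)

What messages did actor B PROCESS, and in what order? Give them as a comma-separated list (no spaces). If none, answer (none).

After 1 (process(B)): A:[] B:[] C:[]
After 2 (send(from=A, to=B, msg='sync')): A:[] B:[sync] C:[]
After 3 (process(C)): A:[] B:[sync] C:[]
After 4 (send(from=C, to=B, msg='ping')): A:[] B:[sync,ping] C:[]
After 5 (process(C)): A:[] B:[sync,ping] C:[]
After 6 (send(from=A, to=C, msg='stop')): A:[] B:[sync,ping] C:[stop]
After 7 (send(from=B, to=C, msg='pong')): A:[] B:[sync,ping] C:[stop,pong]
After 8 (send(from=C, to=A, msg='bye')): A:[bye] B:[sync,ping] C:[stop,pong]
After 9 (process(A)): A:[] B:[sync,ping] C:[stop,pong]
After 10 (send(from=C, to=B, msg='hello')): A:[] B:[sync,ping,hello] C:[stop,pong]
After 11 (send(from=C, to=B, msg='resp')): A:[] B:[sync,ping,hello,resp] C:[stop,pong]
After 12 (process(A)): A:[] B:[sync,ping,hello,resp] C:[stop,pong]
After 13 (send(from=A, to=C, msg='data')): A:[] B:[sync,ping,hello,resp] C:[stop,pong,data]
After 14 (send(from=C, to=B, msg='final')): A:[] B:[sync,ping,hello,resp,final] C:[stop,pong,data]
After 15 (process(B)): A:[] B:[ping,hello,resp,final] C:[stop,pong,data]

Answer: sync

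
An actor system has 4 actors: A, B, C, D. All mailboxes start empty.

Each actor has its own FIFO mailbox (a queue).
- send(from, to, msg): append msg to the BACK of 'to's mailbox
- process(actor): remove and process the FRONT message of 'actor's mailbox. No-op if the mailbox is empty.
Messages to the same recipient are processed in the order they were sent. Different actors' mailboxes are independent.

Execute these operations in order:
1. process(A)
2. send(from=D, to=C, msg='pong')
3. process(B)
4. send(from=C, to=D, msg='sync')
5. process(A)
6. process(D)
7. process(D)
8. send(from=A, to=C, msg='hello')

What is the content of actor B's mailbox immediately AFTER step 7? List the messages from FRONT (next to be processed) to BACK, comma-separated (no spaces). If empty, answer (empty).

After 1 (process(A)): A:[] B:[] C:[] D:[]
After 2 (send(from=D, to=C, msg='pong')): A:[] B:[] C:[pong] D:[]
After 3 (process(B)): A:[] B:[] C:[pong] D:[]
After 4 (send(from=C, to=D, msg='sync')): A:[] B:[] C:[pong] D:[sync]
After 5 (process(A)): A:[] B:[] C:[pong] D:[sync]
After 6 (process(D)): A:[] B:[] C:[pong] D:[]
After 7 (process(D)): A:[] B:[] C:[pong] D:[]

(empty)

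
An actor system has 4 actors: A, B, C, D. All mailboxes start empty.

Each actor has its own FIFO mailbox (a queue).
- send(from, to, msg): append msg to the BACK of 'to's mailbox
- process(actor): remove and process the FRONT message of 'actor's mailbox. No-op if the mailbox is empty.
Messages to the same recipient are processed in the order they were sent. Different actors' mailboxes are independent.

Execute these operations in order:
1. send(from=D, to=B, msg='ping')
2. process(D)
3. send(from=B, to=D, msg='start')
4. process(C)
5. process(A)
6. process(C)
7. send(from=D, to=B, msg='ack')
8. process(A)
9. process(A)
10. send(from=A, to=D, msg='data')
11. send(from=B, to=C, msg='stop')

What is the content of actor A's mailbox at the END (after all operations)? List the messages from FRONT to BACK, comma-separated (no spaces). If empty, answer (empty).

After 1 (send(from=D, to=B, msg='ping')): A:[] B:[ping] C:[] D:[]
After 2 (process(D)): A:[] B:[ping] C:[] D:[]
After 3 (send(from=B, to=D, msg='start')): A:[] B:[ping] C:[] D:[start]
After 4 (process(C)): A:[] B:[ping] C:[] D:[start]
After 5 (process(A)): A:[] B:[ping] C:[] D:[start]
After 6 (process(C)): A:[] B:[ping] C:[] D:[start]
After 7 (send(from=D, to=B, msg='ack')): A:[] B:[ping,ack] C:[] D:[start]
After 8 (process(A)): A:[] B:[ping,ack] C:[] D:[start]
After 9 (process(A)): A:[] B:[ping,ack] C:[] D:[start]
After 10 (send(from=A, to=D, msg='data')): A:[] B:[ping,ack] C:[] D:[start,data]
After 11 (send(from=B, to=C, msg='stop')): A:[] B:[ping,ack] C:[stop] D:[start,data]

Answer: (empty)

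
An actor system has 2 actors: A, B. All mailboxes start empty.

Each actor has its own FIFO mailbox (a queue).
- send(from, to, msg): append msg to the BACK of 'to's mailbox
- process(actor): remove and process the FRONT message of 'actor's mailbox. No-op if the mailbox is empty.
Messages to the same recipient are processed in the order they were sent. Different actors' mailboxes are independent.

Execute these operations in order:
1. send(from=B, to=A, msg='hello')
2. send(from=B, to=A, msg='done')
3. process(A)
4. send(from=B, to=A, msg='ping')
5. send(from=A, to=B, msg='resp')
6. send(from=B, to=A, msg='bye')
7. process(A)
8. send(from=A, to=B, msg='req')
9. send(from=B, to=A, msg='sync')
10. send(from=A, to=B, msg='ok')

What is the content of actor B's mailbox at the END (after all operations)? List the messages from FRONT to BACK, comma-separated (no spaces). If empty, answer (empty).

Answer: resp,req,ok

Derivation:
After 1 (send(from=B, to=A, msg='hello')): A:[hello] B:[]
After 2 (send(from=B, to=A, msg='done')): A:[hello,done] B:[]
After 3 (process(A)): A:[done] B:[]
After 4 (send(from=B, to=A, msg='ping')): A:[done,ping] B:[]
After 5 (send(from=A, to=B, msg='resp')): A:[done,ping] B:[resp]
After 6 (send(from=B, to=A, msg='bye')): A:[done,ping,bye] B:[resp]
After 7 (process(A)): A:[ping,bye] B:[resp]
After 8 (send(from=A, to=B, msg='req')): A:[ping,bye] B:[resp,req]
After 9 (send(from=B, to=A, msg='sync')): A:[ping,bye,sync] B:[resp,req]
After 10 (send(from=A, to=B, msg='ok')): A:[ping,bye,sync] B:[resp,req,ok]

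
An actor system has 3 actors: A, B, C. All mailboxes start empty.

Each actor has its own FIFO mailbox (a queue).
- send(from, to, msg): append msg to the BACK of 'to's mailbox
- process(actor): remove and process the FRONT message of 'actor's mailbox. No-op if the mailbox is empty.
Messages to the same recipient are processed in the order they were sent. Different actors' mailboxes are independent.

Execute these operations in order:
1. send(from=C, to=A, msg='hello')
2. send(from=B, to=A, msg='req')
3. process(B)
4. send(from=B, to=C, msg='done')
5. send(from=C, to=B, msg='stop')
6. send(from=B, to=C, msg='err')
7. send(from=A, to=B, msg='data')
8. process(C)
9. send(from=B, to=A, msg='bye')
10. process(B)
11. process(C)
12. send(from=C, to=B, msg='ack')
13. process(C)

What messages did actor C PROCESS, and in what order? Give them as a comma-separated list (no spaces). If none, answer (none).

Answer: done,err

Derivation:
After 1 (send(from=C, to=A, msg='hello')): A:[hello] B:[] C:[]
After 2 (send(from=B, to=A, msg='req')): A:[hello,req] B:[] C:[]
After 3 (process(B)): A:[hello,req] B:[] C:[]
After 4 (send(from=B, to=C, msg='done')): A:[hello,req] B:[] C:[done]
After 5 (send(from=C, to=B, msg='stop')): A:[hello,req] B:[stop] C:[done]
After 6 (send(from=B, to=C, msg='err')): A:[hello,req] B:[stop] C:[done,err]
After 7 (send(from=A, to=B, msg='data')): A:[hello,req] B:[stop,data] C:[done,err]
After 8 (process(C)): A:[hello,req] B:[stop,data] C:[err]
After 9 (send(from=B, to=A, msg='bye')): A:[hello,req,bye] B:[stop,data] C:[err]
After 10 (process(B)): A:[hello,req,bye] B:[data] C:[err]
After 11 (process(C)): A:[hello,req,bye] B:[data] C:[]
After 12 (send(from=C, to=B, msg='ack')): A:[hello,req,bye] B:[data,ack] C:[]
After 13 (process(C)): A:[hello,req,bye] B:[data,ack] C:[]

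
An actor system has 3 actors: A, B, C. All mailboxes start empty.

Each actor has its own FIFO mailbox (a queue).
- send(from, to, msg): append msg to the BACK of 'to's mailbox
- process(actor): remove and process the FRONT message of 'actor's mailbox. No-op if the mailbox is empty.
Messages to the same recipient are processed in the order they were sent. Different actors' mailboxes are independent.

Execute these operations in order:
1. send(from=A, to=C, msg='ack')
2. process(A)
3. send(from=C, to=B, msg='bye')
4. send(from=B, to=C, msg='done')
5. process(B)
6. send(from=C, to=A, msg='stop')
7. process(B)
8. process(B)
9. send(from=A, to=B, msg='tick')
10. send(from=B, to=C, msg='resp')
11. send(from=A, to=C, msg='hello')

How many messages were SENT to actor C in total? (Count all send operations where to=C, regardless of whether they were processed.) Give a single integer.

After 1 (send(from=A, to=C, msg='ack')): A:[] B:[] C:[ack]
After 2 (process(A)): A:[] B:[] C:[ack]
After 3 (send(from=C, to=B, msg='bye')): A:[] B:[bye] C:[ack]
After 4 (send(from=B, to=C, msg='done')): A:[] B:[bye] C:[ack,done]
After 5 (process(B)): A:[] B:[] C:[ack,done]
After 6 (send(from=C, to=A, msg='stop')): A:[stop] B:[] C:[ack,done]
After 7 (process(B)): A:[stop] B:[] C:[ack,done]
After 8 (process(B)): A:[stop] B:[] C:[ack,done]
After 9 (send(from=A, to=B, msg='tick')): A:[stop] B:[tick] C:[ack,done]
After 10 (send(from=B, to=C, msg='resp')): A:[stop] B:[tick] C:[ack,done,resp]
After 11 (send(from=A, to=C, msg='hello')): A:[stop] B:[tick] C:[ack,done,resp,hello]

Answer: 4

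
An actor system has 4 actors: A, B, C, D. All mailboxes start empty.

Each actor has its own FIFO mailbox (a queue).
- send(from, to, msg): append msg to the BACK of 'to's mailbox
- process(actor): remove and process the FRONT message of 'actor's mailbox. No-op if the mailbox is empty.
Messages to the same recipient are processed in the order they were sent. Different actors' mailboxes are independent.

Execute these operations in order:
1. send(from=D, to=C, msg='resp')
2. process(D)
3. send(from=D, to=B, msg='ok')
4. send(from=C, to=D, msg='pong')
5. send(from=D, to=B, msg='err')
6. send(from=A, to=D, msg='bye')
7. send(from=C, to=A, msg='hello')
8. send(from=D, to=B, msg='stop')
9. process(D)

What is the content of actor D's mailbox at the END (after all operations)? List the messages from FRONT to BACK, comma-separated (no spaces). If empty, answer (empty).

After 1 (send(from=D, to=C, msg='resp')): A:[] B:[] C:[resp] D:[]
After 2 (process(D)): A:[] B:[] C:[resp] D:[]
After 3 (send(from=D, to=B, msg='ok')): A:[] B:[ok] C:[resp] D:[]
After 4 (send(from=C, to=D, msg='pong')): A:[] B:[ok] C:[resp] D:[pong]
After 5 (send(from=D, to=B, msg='err')): A:[] B:[ok,err] C:[resp] D:[pong]
After 6 (send(from=A, to=D, msg='bye')): A:[] B:[ok,err] C:[resp] D:[pong,bye]
After 7 (send(from=C, to=A, msg='hello')): A:[hello] B:[ok,err] C:[resp] D:[pong,bye]
After 8 (send(from=D, to=B, msg='stop')): A:[hello] B:[ok,err,stop] C:[resp] D:[pong,bye]
After 9 (process(D)): A:[hello] B:[ok,err,stop] C:[resp] D:[bye]

Answer: bye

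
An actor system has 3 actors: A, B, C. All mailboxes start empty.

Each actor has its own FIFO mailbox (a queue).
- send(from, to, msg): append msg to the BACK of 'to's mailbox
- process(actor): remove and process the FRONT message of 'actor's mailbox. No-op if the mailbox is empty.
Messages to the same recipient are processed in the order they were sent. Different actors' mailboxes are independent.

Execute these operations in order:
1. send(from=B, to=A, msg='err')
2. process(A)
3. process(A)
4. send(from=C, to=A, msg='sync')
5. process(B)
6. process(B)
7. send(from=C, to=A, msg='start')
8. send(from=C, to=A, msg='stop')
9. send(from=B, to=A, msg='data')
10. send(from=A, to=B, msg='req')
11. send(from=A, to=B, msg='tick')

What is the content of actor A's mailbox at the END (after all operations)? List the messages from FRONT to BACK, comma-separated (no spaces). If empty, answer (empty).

Answer: sync,start,stop,data

Derivation:
After 1 (send(from=B, to=A, msg='err')): A:[err] B:[] C:[]
After 2 (process(A)): A:[] B:[] C:[]
After 3 (process(A)): A:[] B:[] C:[]
After 4 (send(from=C, to=A, msg='sync')): A:[sync] B:[] C:[]
After 5 (process(B)): A:[sync] B:[] C:[]
After 6 (process(B)): A:[sync] B:[] C:[]
After 7 (send(from=C, to=A, msg='start')): A:[sync,start] B:[] C:[]
After 8 (send(from=C, to=A, msg='stop')): A:[sync,start,stop] B:[] C:[]
After 9 (send(from=B, to=A, msg='data')): A:[sync,start,stop,data] B:[] C:[]
After 10 (send(from=A, to=B, msg='req')): A:[sync,start,stop,data] B:[req] C:[]
After 11 (send(from=A, to=B, msg='tick')): A:[sync,start,stop,data] B:[req,tick] C:[]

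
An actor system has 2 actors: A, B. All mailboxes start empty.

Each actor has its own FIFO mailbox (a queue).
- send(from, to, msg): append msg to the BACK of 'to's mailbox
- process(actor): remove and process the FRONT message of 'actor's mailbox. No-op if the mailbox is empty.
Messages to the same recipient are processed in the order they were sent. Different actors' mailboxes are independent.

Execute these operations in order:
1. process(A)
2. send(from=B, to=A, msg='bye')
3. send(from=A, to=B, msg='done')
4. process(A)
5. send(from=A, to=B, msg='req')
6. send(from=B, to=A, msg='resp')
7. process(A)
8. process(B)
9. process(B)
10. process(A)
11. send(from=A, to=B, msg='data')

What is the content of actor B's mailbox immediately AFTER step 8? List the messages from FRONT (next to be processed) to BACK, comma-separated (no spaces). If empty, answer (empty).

After 1 (process(A)): A:[] B:[]
After 2 (send(from=B, to=A, msg='bye')): A:[bye] B:[]
After 3 (send(from=A, to=B, msg='done')): A:[bye] B:[done]
After 4 (process(A)): A:[] B:[done]
After 5 (send(from=A, to=B, msg='req')): A:[] B:[done,req]
After 6 (send(from=B, to=A, msg='resp')): A:[resp] B:[done,req]
After 7 (process(A)): A:[] B:[done,req]
After 8 (process(B)): A:[] B:[req]

req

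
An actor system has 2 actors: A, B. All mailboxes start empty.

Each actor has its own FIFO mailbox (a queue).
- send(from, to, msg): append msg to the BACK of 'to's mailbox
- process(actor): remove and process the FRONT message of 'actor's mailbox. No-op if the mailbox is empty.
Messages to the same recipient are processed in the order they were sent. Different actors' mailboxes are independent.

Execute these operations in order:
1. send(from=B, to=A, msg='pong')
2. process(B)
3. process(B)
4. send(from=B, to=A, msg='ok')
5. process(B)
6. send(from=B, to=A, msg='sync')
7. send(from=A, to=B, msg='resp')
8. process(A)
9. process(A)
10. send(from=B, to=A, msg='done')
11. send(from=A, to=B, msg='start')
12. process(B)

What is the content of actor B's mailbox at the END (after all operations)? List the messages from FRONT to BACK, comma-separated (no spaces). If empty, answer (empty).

After 1 (send(from=B, to=A, msg='pong')): A:[pong] B:[]
After 2 (process(B)): A:[pong] B:[]
After 3 (process(B)): A:[pong] B:[]
After 4 (send(from=B, to=A, msg='ok')): A:[pong,ok] B:[]
After 5 (process(B)): A:[pong,ok] B:[]
After 6 (send(from=B, to=A, msg='sync')): A:[pong,ok,sync] B:[]
After 7 (send(from=A, to=B, msg='resp')): A:[pong,ok,sync] B:[resp]
After 8 (process(A)): A:[ok,sync] B:[resp]
After 9 (process(A)): A:[sync] B:[resp]
After 10 (send(from=B, to=A, msg='done')): A:[sync,done] B:[resp]
After 11 (send(from=A, to=B, msg='start')): A:[sync,done] B:[resp,start]
After 12 (process(B)): A:[sync,done] B:[start]

Answer: start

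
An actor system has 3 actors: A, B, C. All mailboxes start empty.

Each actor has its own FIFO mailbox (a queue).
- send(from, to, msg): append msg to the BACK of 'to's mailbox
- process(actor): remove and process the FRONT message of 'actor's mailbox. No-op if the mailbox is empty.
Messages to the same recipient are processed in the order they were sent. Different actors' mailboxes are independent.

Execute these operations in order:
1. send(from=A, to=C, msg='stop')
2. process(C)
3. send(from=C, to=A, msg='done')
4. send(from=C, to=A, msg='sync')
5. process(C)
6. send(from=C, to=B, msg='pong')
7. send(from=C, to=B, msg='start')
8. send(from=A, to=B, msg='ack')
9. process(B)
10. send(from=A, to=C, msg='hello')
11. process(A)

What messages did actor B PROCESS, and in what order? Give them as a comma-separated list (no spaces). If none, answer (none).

After 1 (send(from=A, to=C, msg='stop')): A:[] B:[] C:[stop]
After 2 (process(C)): A:[] B:[] C:[]
After 3 (send(from=C, to=A, msg='done')): A:[done] B:[] C:[]
After 4 (send(from=C, to=A, msg='sync')): A:[done,sync] B:[] C:[]
After 5 (process(C)): A:[done,sync] B:[] C:[]
After 6 (send(from=C, to=B, msg='pong')): A:[done,sync] B:[pong] C:[]
After 7 (send(from=C, to=B, msg='start')): A:[done,sync] B:[pong,start] C:[]
After 8 (send(from=A, to=B, msg='ack')): A:[done,sync] B:[pong,start,ack] C:[]
After 9 (process(B)): A:[done,sync] B:[start,ack] C:[]
After 10 (send(from=A, to=C, msg='hello')): A:[done,sync] B:[start,ack] C:[hello]
After 11 (process(A)): A:[sync] B:[start,ack] C:[hello]

Answer: pong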